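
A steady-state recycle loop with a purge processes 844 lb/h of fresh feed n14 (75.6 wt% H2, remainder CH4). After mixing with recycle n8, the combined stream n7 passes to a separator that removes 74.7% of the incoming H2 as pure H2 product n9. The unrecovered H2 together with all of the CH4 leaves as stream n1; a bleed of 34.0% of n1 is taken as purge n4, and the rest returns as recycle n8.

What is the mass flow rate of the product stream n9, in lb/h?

572.2 lb/h

H2 in n7: m_A = 844×0.756 + (1−0.340)·(1−0.747)·m_A, so m_A = 638.06/0.8330 = 765.96 lb/h.
Product n9 = 0.747×765.96 = 572.18 lb/h.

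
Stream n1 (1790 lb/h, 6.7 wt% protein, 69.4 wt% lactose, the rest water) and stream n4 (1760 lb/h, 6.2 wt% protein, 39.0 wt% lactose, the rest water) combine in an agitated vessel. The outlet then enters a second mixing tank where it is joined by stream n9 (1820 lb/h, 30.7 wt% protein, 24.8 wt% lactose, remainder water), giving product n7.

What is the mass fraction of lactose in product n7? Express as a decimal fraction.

0.443

Overall, product flow = 5370 lb/h.
lactose in = 1790×0.694 + 1760×0.390 + 1820×0.248 = 2380 lb/h.
lactose fraction in n7 = 0.443.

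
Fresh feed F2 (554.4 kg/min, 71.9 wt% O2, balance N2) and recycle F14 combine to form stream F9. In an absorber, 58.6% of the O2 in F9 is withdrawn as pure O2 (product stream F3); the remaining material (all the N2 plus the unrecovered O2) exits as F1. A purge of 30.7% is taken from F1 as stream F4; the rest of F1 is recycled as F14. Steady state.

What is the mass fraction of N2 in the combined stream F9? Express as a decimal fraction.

0.476

N2 enters only via F2 and leaves only via the purge: 554.4×0.281 = 0.307×(N2 in F1), and the absorber passes all N2, so N2 in F9 = N2 in F1 = 507.45 kg/min.
O2 in F9: m_A = 554.4×0.719 + (1−0.307)·(1−0.586)·m_A, so m_A = 398.61/0.7131 = 558.99 kg/min.
F9 = 558.99 + 507.45 = 1066.4 kg/min.
N2 fraction in F9 = 507.45/1066.4 = 0.476.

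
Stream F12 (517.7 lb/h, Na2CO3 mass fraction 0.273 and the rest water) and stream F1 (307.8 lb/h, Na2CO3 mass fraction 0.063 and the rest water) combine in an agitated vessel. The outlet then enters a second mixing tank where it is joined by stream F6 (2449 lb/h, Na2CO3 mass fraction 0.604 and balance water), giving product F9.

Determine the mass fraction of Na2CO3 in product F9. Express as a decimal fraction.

0.501

Overall, product flow = 3274.5 lb/h.
Na2CO3 in = 517.7×0.273 + 307.8×0.063 + 2449×0.604 = 1639.9 lb/h.
Na2CO3 fraction in F9 = 0.501.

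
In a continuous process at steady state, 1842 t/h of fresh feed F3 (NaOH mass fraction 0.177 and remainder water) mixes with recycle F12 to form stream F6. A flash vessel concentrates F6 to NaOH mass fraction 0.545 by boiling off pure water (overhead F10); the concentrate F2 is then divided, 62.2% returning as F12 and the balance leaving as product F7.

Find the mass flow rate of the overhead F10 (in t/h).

Overall NaOH balance (none leaves overhead): NaOH in fresh feed = NaOH in product, i.e. 1842×0.177 = (1−0.622)·F2·0.545.
F2 = 326.03/(0.545×0.378) = 1582.6 t/h.
Recycle F12 = 0.622×1582.6 = 984.38 t/h.
Combined feed F6 = 1842 + 984.38 = 2826.4 t/h.
Overhead F10 = F6 − F2 = 2826.4 − 1582.6 = 1243.8 t/h.

1244 t/h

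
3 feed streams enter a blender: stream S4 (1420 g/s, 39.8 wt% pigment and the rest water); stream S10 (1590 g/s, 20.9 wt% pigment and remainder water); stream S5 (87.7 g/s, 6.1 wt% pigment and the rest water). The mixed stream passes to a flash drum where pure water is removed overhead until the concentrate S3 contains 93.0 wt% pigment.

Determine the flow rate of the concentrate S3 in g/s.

pigment entering = 1420×0.398 + 1590×0.209 + 87.7×0.061 = 902.82 g/s.
All pigment reports to S3, so S3 = 902.82/0.930 = 970.77 g/s.

970.8 g/s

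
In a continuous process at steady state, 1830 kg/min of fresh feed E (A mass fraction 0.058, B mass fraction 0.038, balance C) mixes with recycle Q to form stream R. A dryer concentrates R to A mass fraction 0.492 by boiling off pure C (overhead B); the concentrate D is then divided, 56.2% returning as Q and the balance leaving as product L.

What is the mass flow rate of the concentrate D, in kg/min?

492.5 kg/min

Overall A balance (none leaves overhead): A in fresh feed = A in product, i.e. 1830×0.058 = (1−0.562)·D·0.492.
D = 106.14/(0.492×0.438) = 492.54 kg/min.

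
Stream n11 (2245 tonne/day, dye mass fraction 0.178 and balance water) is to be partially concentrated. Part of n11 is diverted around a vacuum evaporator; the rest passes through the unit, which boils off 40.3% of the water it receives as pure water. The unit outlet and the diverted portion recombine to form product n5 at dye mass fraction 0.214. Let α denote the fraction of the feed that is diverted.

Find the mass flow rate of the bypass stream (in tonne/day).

1105 tonne/day

All 2245×0.178 = 399.61 tonne/day of dye reaches n5, so n5 = 399.61/0.214 = 1867.3 tonne/day and vapour = 377.66 tonne/day.
The evaporator receives (1−α)·2245 of feed at 0.822 water and removes 0.403 of that water:
0.403×0.822×(1−α)×2245 = 377.66
(1−α) = 377.66/743.69 = 0.5078;  α = 0.4922.
Bypass flow = 0.4922×2245 = 1104.9 tonne/day.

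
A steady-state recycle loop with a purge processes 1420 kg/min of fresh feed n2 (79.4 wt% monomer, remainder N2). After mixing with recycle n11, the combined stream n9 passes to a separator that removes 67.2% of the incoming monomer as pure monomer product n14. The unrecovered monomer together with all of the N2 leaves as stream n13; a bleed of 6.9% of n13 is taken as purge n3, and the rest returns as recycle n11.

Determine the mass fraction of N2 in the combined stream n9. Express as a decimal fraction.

N2 enters only via n2 and leaves only via the purge: 1420×0.206 = 0.069×(N2 in n13), and the separator passes all N2, so N2 in n9 = N2 in n13 = 4239.4 kg/min.
monomer in n9: m_A = 1420×0.794 + (1−0.069)·(1−0.672)·m_A, so m_A = 1127.5/0.6946 = 1623.1 kg/min.
n9 = 1623.1 + 4239.4 = 5862.6 kg/min.
N2 fraction in n9 = 4239.4/5862.6 = 0.723.

0.723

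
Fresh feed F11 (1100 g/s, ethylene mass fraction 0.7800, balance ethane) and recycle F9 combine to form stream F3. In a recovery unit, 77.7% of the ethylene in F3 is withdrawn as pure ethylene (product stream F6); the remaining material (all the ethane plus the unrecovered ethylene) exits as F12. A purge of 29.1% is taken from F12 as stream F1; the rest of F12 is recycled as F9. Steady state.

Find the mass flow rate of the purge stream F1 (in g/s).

ethane enters only via F11 and leaves only via the purge: 1100×0.220 = 0.291×(ethane in F12), and the recovery unit passes all ethane, so ethane in F3 = ethane in F12 = 831.62 g/s.
ethylene in F3: m_A = 1100×0.780 + (1−0.291)·(1−0.777)·m_A, so m_A = 858/0.8419 = 1019.1 g/s.
F12 = (1−0.777)×1019.1 + 831.62 = 1058.9 g/s.
Purge F1 = 0.291×1058.9 = 308.13 g/s.

308.1 g/s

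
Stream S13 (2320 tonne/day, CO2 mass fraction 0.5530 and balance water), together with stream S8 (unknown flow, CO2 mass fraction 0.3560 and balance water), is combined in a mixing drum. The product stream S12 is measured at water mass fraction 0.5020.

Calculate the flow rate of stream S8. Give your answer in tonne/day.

898.6 tonne/day

Let S8 be the unknown flow. Total out = 2320 + S8.
water balance: 1037 + 0.644·S8 = 0.502·(2320 + S8)
(0.644 − 0.502)·S8 = 0.502×2320 − 1037 = 127.6
S8 = 127.6 / 0.142 = 898.59 tonne/day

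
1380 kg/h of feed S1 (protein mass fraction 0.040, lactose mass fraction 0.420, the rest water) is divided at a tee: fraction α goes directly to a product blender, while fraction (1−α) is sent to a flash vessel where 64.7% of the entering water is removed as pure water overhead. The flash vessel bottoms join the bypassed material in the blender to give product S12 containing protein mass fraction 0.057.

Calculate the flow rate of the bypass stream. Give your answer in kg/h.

All 1380×0.040 = 55.2 kg/h of protein reaches S12, so S12 = 55.2/0.057 = 968.42 kg/h and vapour = 411.58 kg/h.
The evaporator receives (1−α)·1380 of feed at 0.540 water and removes 0.647 of that water:
0.647×0.540×(1−α)×1380 = 411.58
(1−α) = 411.58/482.14 = 0.8536;  α = 0.1464.
Bypass flow = 0.1464×1380 = 201.97 kg/h.

202 kg/h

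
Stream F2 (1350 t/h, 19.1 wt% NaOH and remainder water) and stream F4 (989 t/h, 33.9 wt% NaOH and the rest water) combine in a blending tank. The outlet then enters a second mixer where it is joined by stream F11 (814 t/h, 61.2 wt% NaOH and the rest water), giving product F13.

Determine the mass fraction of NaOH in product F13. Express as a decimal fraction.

0.346

Overall, product flow = 3153 t/h.
NaOH in = 1350×0.191 + 989×0.339 + 814×0.612 = 1091.3 t/h.
NaOH fraction in F13 = 0.346.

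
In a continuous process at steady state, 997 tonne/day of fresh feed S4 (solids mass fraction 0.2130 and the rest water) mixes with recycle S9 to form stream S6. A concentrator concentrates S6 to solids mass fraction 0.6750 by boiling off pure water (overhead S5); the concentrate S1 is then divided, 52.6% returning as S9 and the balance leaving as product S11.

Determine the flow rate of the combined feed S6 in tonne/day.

Overall solids balance (none leaves overhead): solids in fresh feed = solids in product, i.e. 997×0.213 = (1−0.526)·S1·0.675.
S1 = 212.36/(0.675×0.474) = 663.73 tonne/day.
Recycle S9 = 0.526×663.73 = 349.12 tonne/day.
Combined feed S6 = 997 + 349.12 = 1346.1 tonne/day.

1346 tonne/day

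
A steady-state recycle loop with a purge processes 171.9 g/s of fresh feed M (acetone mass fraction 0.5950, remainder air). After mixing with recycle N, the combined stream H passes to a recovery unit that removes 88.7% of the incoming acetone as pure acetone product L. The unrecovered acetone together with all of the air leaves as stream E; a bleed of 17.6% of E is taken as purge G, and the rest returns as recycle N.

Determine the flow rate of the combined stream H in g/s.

508.3 g/s

air enters only via M and leaves only via the purge: 171.9×0.405 = 0.176×(air in E), and the recovery unit passes all air, so air in H = air in E = 395.57 g/s.
acetone in H: m_A = 171.9×0.595 + (1−0.176)·(1−0.887)·m_A, so m_A = 102.28/0.9069 = 112.78 g/s.
H = 112.78 + 395.57 = 508.35 g/s.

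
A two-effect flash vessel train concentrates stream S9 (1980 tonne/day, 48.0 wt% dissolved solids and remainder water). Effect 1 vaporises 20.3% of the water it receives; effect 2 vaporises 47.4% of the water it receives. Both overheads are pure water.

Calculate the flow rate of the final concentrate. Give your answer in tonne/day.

1382 tonne/day

water in feed = 1980×0.520 = 1029.6 tonne/day.
After stage 1: water left = (1−0.203)×1029.6 = 820.59; stream total = 1771 tonne/day.
After stage 2: water left = (1−0.474)×820.59 = 431.63; final concentrate = 1382 tonne/day.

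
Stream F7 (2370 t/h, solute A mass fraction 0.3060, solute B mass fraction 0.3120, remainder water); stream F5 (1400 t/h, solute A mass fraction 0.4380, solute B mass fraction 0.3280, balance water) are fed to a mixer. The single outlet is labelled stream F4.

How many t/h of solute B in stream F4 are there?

solute B out = solute B in = 2370×0.312 + 1400×0.328 = 1198.6 t/h.

1199 t/h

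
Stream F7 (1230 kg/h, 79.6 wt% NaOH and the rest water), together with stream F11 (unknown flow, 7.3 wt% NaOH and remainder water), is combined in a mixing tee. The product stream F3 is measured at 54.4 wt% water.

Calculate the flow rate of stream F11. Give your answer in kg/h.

1092 kg/h

Let F11 be the unknown flow. Total out = 1230 + F11.
water balance: 250.92 + 0.927·F11 = 0.544·(1230 + F11)
(0.927 − 0.544)·F11 = 0.544×1230 − 250.92 = 418.2
F11 = 418.2 / 0.383 = 1091.9 kg/h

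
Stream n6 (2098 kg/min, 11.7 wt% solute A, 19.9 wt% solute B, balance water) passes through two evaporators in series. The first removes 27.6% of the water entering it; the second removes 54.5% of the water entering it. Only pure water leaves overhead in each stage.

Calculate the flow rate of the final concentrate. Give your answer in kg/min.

1136 kg/min

water in feed = 2098×0.684 = 1435 kg/min.
After stage 1: water left = (1−0.276)×1435 = 1039; stream total = 1701.9 kg/min.
After stage 2: water left = (1−0.545)×1039 = 472.73; final concentrate = 1135.7 kg/min.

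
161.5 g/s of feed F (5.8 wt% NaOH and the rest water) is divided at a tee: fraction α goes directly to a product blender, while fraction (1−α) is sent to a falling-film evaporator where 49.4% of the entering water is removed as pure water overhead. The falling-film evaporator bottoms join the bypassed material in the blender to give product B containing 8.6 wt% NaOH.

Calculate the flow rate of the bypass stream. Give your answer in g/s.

48.51 g/s

All 161.5×0.058 = 9.367 g/s of NaOH reaches B, so B = 9.367/0.086 = 108.92 g/s and vapour = 52.581 g/s.
The evaporator receives (1−α)·161.5 of feed at 0.942 water and removes 0.494 of that water:
0.494×0.942×(1−α)×161.5 = 52.581
(1−α) = 52.581/75.154 = 0.6997;  α = 0.3003.
Bypass flow = 0.3003×161.5 = 48.506 g/s.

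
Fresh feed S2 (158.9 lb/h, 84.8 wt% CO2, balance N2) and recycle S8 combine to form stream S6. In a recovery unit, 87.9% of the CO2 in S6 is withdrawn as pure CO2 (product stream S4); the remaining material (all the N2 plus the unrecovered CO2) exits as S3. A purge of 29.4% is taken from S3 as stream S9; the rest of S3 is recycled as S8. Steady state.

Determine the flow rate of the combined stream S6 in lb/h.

N2 enters only via S2 and leaves only via the purge: 158.9×0.152 = 0.294×(N2 in S3), and the recovery unit passes all N2, so N2 in S6 = N2 in S3 = 82.152 lb/h.
CO2 in S6: m_A = 158.9×0.848 + (1−0.294)·(1−0.879)·m_A, so m_A = 134.75/0.9146 = 147.33 lb/h.
S6 = 147.33 + 82.152 = 229.49 lb/h.

229.5 lb/h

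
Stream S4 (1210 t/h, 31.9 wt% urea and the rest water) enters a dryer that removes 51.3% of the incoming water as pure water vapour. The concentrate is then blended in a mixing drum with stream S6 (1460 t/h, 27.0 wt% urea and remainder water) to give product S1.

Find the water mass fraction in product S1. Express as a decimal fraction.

0.6528

Vapour removed = 0.513×0.681×1210 = 422.72 t/h; concentrate = 787.28 t/h.
water reaching the mixer = 401.29 (from concentrate) + 1460×0.730 = 1467.1 t/h.
Product flow = 787.28 + 1460 = 2247.3 t/h; water fraction = 0.6528.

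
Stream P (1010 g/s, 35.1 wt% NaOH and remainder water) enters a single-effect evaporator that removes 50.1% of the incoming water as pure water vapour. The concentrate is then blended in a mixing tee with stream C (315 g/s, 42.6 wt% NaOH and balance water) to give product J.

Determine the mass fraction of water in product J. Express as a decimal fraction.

Vapour removed = 0.501×0.649×1010 = 328.4 g/s; concentrate = 681.6 g/s.
water reaching the mixer = 327.09 (from concentrate) + 315×0.574 = 507.9 g/s.
Product flow = 681.6 + 315 = 996.6 g/s; water fraction = 0.510.

0.510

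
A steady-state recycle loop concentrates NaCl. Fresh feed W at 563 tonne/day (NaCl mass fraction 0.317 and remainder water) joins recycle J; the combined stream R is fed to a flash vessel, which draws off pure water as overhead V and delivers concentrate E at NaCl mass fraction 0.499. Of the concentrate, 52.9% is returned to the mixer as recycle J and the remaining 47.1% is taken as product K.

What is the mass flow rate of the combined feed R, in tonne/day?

Overall NaCl balance (none leaves overhead): NaCl in fresh feed = NaCl in product, i.e. 563×0.317 = (1−0.529)·E·0.499.
E = 178.47/(0.499×0.471) = 759.36 tonne/day.
Recycle J = 0.529×759.36 = 401.7 tonne/day.
Combined feed R = 563 + 401.7 = 964.7 tonne/day.

964.7 tonne/day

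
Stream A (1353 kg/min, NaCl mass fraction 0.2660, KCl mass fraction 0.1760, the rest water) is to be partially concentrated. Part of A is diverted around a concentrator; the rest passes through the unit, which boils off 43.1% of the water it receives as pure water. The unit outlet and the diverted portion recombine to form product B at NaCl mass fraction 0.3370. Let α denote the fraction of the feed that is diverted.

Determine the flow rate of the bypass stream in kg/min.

167.7 kg/min

All 1353×0.266 = 359.9 kg/min of NaCl reaches B, so B = 359.9/0.337 = 1067.9 kg/min and vapour = 285.05 kg/min.
The evaporator receives (1−α)·1353 of feed at 0.558 water and removes 0.431 of that water:
0.431×0.558×(1−α)×1353 = 285.05
(1−α) = 285.05/325.39 = 0.8760;  α = 0.1240.
Bypass flow = 0.1240×1353 = 167.74 kg/min.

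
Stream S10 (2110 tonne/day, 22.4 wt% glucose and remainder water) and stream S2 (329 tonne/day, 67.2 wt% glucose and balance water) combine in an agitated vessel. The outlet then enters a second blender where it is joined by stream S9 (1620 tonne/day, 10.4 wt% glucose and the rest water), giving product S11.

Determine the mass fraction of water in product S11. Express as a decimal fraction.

0.7876

Overall, product flow = 4059 tonne/day.
water in = 2110×0.776 + 329×0.328 + 1620×0.896 = 3196.8 tonne/day.
water fraction in S11 = 0.7876.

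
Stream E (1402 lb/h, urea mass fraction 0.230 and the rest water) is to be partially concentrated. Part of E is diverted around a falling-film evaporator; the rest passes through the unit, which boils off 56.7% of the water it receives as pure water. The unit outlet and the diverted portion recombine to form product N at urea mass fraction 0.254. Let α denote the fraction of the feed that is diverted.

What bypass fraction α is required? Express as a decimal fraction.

0.784

All 1402×0.230 = 322.46 lb/h of urea reaches N, so N = 322.46/0.254 = 1269.5 lb/h and vapour = 132.47 lb/h.
The evaporator receives (1−α)·1402 of feed at 0.770 water and removes 0.567 of that water:
0.567×0.770×(1−α)×1402 = 132.47
(1−α) = 132.47/612.1 = 0.2164;  α = 0.7836.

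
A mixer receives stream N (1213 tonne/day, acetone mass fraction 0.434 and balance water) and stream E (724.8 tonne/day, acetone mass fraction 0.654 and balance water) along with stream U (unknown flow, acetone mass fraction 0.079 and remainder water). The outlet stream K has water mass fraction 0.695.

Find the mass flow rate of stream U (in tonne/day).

Let U be the unknown flow. Total out = 1937.8 + U.
water balance: 937.34 + 0.921·U = 0.695·(1937.8 + U)
(0.921 − 0.695)·U = 0.695×1937.8 − 937.34 = 409.43
U = 409.43 / 0.226 = 1811.6 tonne/day

1812 tonne/day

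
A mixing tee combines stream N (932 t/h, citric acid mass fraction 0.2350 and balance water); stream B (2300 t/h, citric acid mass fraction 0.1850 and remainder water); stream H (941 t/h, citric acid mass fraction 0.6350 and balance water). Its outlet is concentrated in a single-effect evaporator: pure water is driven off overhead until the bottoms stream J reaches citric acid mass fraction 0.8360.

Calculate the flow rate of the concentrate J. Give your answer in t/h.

1486 t/h

citric acid entering = 932×0.235 + 2300×0.185 + 941×0.635 = 1242.1 t/h.
All citric acid reports to J, so J = 1242.1/0.836 = 1485.7 t/h.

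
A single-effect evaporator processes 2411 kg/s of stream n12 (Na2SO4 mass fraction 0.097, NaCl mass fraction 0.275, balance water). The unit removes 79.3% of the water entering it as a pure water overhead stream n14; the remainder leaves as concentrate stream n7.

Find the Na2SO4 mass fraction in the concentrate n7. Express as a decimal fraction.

Na2SO4 is not removed: 2411×0.097 = 233.87 kg/s of Na2SO4 enters n7.
water entering = 2411×0.628 = 1514.1 kg/s; overhead removed = 0.793×1514.1 = 1200.7 kg/s.
Concentrate = 2411 − 1200.7 = 1210.3 kg/s.
Mass fraction = 233.87/1210.3 = 0.193.

0.193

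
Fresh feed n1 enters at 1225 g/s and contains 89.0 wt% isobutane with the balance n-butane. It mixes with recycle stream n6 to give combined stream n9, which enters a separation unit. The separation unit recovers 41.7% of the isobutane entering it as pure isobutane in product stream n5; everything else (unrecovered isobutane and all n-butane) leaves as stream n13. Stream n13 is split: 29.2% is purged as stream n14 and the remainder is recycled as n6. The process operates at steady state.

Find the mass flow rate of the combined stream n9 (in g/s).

2318 g/s

n-butane enters only via n1 and leaves only via the purge: 1225×0.110 = 0.292×(n-butane in n13), and the separation unit passes all n-butane, so n-butane in n9 = n-butane in n13 = 461.47 g/s.
isobutane in n9: m_A = 1225×0.890 + (1−0.292)·(1−0.417)·m_A, so m_A = 1090.2/0.5872 = 1856.6 g/s.
n9 = 1856.6 + 461.47 = 2318.1 g/s.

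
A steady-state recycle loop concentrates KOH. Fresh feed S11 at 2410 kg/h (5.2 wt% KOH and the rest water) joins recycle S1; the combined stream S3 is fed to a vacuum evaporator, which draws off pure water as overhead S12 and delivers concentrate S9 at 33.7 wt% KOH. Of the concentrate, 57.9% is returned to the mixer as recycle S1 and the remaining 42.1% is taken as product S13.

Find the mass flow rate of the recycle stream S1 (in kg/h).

511.4 kg/h

Overall KOH balance (none leaves overhead): KOH in fresh feed = KOH in product, i.e. 2410×0.052 = (1−0.579)·S9·0.337.
S9 = 125.32/(0.337×0.421) = 883.3 kg/h.
Recycle S1 = 0.579×883.3 = 511.43 kg/h.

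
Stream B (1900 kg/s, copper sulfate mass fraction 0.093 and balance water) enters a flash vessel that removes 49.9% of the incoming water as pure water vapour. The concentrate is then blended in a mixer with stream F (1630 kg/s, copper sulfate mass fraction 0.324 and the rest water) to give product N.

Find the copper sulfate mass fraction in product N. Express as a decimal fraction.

Vapour removed = 0.499×0.907×1900 = 859.93 kg/s; concentrate = 1040.1 kg/s.
copper sulfate reaching the mixer = 176.7 (from concentrate) + 1630×0.324 = 704.82 kg/s.
Product flow = 1040.1 + 1630 = 2670.1 kg/s; copper sulfate fraction = 0.264.

0.264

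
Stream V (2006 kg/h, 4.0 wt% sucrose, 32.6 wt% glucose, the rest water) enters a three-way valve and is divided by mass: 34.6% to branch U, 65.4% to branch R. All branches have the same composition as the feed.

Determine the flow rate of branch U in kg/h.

Branch U flow = 0.346×2006 = 694.08 kg/h.

694.1 kg/h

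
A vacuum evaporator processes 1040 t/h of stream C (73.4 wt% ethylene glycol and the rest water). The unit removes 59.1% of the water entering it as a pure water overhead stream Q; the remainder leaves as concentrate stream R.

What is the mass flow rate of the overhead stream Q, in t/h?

163.5 t/h

water entering = 1040×0.266 = 276.64 t/h; overhead removed = 0.591×276.64 = 163.49 t/h.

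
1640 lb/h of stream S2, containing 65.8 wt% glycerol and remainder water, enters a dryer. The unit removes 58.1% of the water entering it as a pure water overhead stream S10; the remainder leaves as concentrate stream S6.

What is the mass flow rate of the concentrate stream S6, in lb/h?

water entering = 1640×0.342 = 560.88 lb/h; overhead removed = 0.581×560.88 = 325.87 lb/h.
Concentrate = 1640 − 325.87 = 1314.1 lb/h.

1314 lb/h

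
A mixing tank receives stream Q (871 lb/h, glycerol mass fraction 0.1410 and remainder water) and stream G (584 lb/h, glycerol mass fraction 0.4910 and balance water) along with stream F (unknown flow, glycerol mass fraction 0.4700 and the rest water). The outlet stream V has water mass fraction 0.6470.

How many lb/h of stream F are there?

889.4 lb/h

Let F be the unknown flow. Total out = 1455 + F.
water balance: 1045.4 + 0.530·F = 0.647·(1455 + F)
(0.530 − 0.647)·F = 0.647×1455 − 1045.4 = -104.06
F = -104.06 / -0.117 = 889.4 lb/h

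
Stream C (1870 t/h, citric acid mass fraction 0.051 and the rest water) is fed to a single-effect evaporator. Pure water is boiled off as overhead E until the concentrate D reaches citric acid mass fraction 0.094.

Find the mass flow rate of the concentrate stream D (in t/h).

1015 t/h

citric acid is conserved: 1870×0.051 = 95.37 t/h all reports to the concentrate.
Concentrate = 95.37/(target fraction) = 1014.6 t/h.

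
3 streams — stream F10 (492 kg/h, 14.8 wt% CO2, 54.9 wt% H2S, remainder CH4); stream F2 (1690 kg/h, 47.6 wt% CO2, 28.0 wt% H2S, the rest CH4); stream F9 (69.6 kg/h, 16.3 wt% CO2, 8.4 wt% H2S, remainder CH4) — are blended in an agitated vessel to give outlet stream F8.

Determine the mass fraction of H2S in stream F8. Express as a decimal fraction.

0.333

Total flow out = 492 + 1690 + 69.6 = 2251.6 kg/h.
H2S in = 492×0.549 + 1690×0.280 + 69.6×0.084 = 749.15 kg/h.
H2S mass fraction in F8 = 749.15/2251.6 = 0.333.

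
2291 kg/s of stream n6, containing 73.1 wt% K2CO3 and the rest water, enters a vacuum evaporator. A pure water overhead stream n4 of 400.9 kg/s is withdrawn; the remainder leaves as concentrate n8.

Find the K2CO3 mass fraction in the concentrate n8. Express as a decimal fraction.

K2CO3 is not removed: 2291×0.731 = 1674.7 kg/s of K2CO3 enters n8.
Concentrate = 2291 − 400.9 = 1890.1 kg/s.
Mass fraction = 1674.7/1890.1 = 0.886.

0.886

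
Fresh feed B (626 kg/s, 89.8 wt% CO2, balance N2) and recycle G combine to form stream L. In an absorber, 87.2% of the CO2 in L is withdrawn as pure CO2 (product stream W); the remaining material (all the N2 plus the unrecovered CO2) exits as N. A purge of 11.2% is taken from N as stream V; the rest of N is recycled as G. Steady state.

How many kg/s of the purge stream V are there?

72.94 kg/s

N2 enters only via B and leaves only via the purge: 626×0.102 = 0.112×(N2 in N), and the absorber passes all N2, so N2 in L = N2 in N = 570.11 kg/s.
CO2 in L: m_A = 626×0.898 + (1−0.112)·(1−0.872)·m_A, so m_A = 562.15/0.8863 = 634.24 kg/s.
N = (1−0.872)×634.24 + 570.11 = 651.29 kg/s.
Purge V = 0.112×651.29 = 72.944 kg/s.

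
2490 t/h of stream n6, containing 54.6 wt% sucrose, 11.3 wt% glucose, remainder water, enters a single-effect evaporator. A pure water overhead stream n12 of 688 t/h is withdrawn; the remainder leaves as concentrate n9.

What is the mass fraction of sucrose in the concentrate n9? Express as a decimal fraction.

sucrose is not removed: 2490×0.546 = 1359.5 t/h of sucrose enters n9.
Concentrate = 2490 − 688 = 1802 t/h.
Mass fraction = 1359.5/1802 = 0.754.

0.754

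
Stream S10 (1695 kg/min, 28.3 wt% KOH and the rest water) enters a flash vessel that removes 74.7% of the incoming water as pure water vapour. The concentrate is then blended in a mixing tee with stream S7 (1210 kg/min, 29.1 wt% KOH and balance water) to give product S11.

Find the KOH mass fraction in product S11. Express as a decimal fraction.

Vapour removed = 0.747×0.717×1695 = 907.84 kg/min; concentrate = 787.16 kg/min.
KOH reaching the mixer = 479.68 (from concentrate) + 1210×0.291 = 831.79 kg/min.
Product flow = 787.16 + 1210 = 1997.2 kg/min; KOH fraction = 0.416.

0.416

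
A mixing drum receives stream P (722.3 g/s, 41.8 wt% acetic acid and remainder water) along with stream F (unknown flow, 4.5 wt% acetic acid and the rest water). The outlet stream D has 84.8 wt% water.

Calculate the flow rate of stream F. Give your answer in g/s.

1796 g/s

Let F be the unknown flow. Total out = 722.3 + F.
water balance: 420.38 + 0.955·F = 0.848·(722.3 + F)
(0.955 − 0.848)·F = 0.848×722.3 − 420.38 = 192.13
F = 192.13 / 0.107 = 1795.6 g/s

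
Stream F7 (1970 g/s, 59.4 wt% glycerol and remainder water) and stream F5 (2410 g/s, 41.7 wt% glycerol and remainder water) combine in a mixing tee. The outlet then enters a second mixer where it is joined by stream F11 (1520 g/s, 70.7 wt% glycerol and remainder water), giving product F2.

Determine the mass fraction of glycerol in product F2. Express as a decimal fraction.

0.551

Overall, product flow = 5900 g/s.
glycerol in = 1970×0.594 + 2410×0.417 + 1520×0.707 = 3249.8 g/s.
glycerol fraction in F2 = 0.551.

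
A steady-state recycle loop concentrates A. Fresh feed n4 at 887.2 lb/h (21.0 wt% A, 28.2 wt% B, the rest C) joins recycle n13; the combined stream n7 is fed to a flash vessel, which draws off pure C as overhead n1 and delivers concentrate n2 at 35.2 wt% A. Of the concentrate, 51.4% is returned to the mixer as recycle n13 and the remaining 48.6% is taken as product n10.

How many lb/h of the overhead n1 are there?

357.9 lb/h

Overall A balance (none leaves overhead): A in fresh feed = A in product, i.e. 887.2×0.210 = (1−0.514)·n2·0.352.
n2 = 186.31/(0.352×0.486) = 1089.1 lb/h.
Recycle n13 = 0.514×1089.1 = 559.79 lb/h.
Combined feed n7 = 887.2 + 559.79 = 1447 lb/h.
Overhead n1 = n7 − n2 = 1447 − 1089.1 = 357.9 lb/h.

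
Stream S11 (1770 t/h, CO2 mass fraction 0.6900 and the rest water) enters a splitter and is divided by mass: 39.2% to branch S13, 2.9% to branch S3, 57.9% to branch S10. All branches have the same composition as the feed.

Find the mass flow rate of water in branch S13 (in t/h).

215.1 t/h

Branch S13 total = 0.392×1770 = 693.84 t/h.
water in S13 = 0.310×693.84 = 215.09 t/h.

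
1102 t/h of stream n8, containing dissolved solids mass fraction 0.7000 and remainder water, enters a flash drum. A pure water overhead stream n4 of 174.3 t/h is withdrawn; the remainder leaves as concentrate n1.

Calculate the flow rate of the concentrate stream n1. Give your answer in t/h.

Concentrate = 1102 − 174.3 = 927.7 t/h.

927.7 t/h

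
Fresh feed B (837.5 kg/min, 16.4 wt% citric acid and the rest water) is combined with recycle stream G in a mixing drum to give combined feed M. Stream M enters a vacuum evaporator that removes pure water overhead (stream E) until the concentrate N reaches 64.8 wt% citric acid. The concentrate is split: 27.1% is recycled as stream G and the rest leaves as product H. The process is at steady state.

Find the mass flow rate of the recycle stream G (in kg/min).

Overall citric acid balance (none leaves overhead): citric acid in fresh feed = citric acid in product, i.e. 837.5×0.164 = (1−0.271)·N·0.648.
N = 137.35/(0.648×0.729) = 290.75 kg/min.
Recycle G = 0.271×290.75 = 78.794 kg/min.

78.79 kg/min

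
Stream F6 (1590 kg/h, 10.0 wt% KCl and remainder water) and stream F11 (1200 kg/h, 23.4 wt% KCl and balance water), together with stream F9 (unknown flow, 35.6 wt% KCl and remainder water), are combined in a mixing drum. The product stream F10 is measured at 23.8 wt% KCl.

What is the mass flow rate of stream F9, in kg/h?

1900 kg/h

Let F9 be the unknown flow. Total out = 2790 + F9.
KCl balance: 439.8 + 0.356·F9 = 0.238·(2790 + F9)
(0.356 − 0.238)·F9 = 0.238×2790 − 439.8 = 224.22
F9 = 224.22 / 0.118 = 1900.2 kg/h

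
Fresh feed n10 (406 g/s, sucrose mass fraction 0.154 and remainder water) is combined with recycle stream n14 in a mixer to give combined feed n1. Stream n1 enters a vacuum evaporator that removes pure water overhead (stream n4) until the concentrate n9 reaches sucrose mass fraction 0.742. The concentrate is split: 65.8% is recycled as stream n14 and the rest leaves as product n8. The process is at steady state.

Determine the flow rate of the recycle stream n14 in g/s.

162.1 g/s

Overall sucrose balance (none leaves overhead): sucrose in fresh feed = sucrose in product, i.e. 406×0.154 = (1−0.658)·n9·0.742.
n9 = 62.524/(0.742×0.342) = 246.39 g/s.
Recycle n14 = 0.658×246.39 = 162.12 g/s.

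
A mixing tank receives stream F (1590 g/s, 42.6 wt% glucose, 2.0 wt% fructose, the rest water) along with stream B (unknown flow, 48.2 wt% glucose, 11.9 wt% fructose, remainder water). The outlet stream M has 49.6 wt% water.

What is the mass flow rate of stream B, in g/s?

Let B be the unknown flow. Total out = 1590 + B.
water balance: 880.86 + 0.399·B = 0.496·(1590 + B)
(0.399 − 0.496)·B = 0.496×1590 − 880.86 = -92.22
B = -92.22 / -0.097 = 950.72 g/s

950.7 g/s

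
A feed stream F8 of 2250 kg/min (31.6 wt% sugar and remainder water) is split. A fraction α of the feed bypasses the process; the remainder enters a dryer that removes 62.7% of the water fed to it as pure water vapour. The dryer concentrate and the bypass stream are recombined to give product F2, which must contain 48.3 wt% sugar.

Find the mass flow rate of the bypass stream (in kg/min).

All 2250×0.316 = 711 kg/min of sugar reaches F2, so F2 = 711/0.483 = 1472 kg/min and vapour = 777.95 kg/min.
The evaporator receives (1−α)·2250 of feed at 0.684 water and removes 0.627 of that water:
0.627×0.684×(1−α)×2250 = 777.95
(1−α) = 777.95/964.95 = 0.8062;  α = 0.1938.
Bypass flow = 0.1938×2250 = 436.04 kg/min.

436 kg/min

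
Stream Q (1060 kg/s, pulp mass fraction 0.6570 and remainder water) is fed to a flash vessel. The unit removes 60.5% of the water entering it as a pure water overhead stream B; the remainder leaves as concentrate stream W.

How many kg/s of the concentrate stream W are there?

840 kg/s

water entering = 1060×0.343 = 363.58 kg/s; overhead removed = 0.605×363.58 = 219.97 kg/s.
Concentrate = 1060 − 219.97 = 840.03 kg/s.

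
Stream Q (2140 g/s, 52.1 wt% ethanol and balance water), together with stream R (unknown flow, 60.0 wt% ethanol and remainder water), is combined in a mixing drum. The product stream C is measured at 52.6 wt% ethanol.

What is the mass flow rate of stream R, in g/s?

144.6 g/s

Let R be the unknown flow. Total out = 2140 + R.
ethanol balance: 1114.9 + 0.600·R = 0.526·(2140 + R)
(0.600 − 0.526)·R = 0.526×2140 − 1114.9 = 10.7
R = 10.7 / 0.074 = 144.59 g/s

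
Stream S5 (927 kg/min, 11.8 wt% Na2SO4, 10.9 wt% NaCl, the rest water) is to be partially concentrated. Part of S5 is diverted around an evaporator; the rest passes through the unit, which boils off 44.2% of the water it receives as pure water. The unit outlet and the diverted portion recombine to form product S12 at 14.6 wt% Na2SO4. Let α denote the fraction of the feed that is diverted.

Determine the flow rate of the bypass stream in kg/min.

406.7 kg/min

All 927×0.118 = 109.39 kg/min of Na2SO4 reaches S12, so S12 = 109.39/0.146 = 749.22 kg/min and vapour = 177.78 kg/min.
The evaporator receives (1−α)·927 of feed at 0.773 water and removes 0.442 of that water:
0.442×0.773×(1−α)×927 = 177.78
(1−α) = 177.78/316.72 = 0.5613;  α = 0.4387.
Bypass flow = 0.4387×927 = 406.66 kg/min.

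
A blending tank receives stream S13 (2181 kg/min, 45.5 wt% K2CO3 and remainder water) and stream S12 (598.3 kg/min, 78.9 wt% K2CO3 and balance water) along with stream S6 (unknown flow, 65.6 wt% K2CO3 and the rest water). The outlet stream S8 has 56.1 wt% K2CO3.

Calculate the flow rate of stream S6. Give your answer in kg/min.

997.6 kg/min

Let S6 be the unknown flow. Total out = 2779.3 + S6.
K2CO3 balance: 1464.4 + 0.656·S6 = 0.561·(2779.3 + S6)
(0.656 − 0.561)·S6 = 0.561×2779.3 − 1464.4 = 94.774
S6 = 94.774 / 0.095 = 997.62 kg/min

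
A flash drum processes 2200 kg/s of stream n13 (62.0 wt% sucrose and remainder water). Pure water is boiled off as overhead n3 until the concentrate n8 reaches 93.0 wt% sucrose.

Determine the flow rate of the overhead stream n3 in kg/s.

sucrose is conserved: 2200×0.620 = 1364 kg/s all reports to the concentrate.
Concentrate = 1364/(target fraction) = 1466.7 kg/s.
Overhead = 2200 − 1466.7 = 733.33 kg/s.

733.3 kg/s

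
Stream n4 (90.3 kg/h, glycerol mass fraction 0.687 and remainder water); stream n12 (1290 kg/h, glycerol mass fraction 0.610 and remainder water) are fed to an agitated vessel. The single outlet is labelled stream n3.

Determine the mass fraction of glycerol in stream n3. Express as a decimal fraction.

0.615

Total flow out = 90.3 + 1290 = 1380.3 kg/h.
glycerol in = 90.3×0.687 + 1290×0.610 = 848.94 kg/h.
glycerol mass fraction in n3 = 848.94/1380.3 = 0.615.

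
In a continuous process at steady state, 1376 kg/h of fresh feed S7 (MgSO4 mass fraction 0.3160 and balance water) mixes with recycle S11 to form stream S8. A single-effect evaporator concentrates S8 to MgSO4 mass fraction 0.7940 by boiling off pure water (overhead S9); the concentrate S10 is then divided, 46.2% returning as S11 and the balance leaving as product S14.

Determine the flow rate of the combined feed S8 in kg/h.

Overall MgSO4 balance (none leaves overhead): MgSO4 in fresh feed = MgSO4 in product, i.e. 1376×0.316 = (1−0.462)·S10·0.794.
S10 = 434.82/(0.794×0.538) = 1017.9 kg/h.
Recycle S11 = 0.462×1017.9 = 470.27 kg/h.
Combined feed S8 = 1376 + 470.27 = 1846.3 kg/h.

1846 kg/h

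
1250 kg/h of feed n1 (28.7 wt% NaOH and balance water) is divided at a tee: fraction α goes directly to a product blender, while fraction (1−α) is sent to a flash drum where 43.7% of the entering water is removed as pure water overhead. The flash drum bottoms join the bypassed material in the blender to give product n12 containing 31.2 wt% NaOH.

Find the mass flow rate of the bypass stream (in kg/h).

All 1250×0.287 = 358.75 kg/h of NaOH reaches n12, so n12 = 358.75/0.312 = 1149.8 kg/h and vapour = 100.16 kg/h.
The evaporator receives (1−α)·1250 of feed at 0.713 water and removes 0.437 of that water:
0.437×0.713×(1−α)×1250 = 100.16
(1−α) = 100.16/389.48 = 0.2572;  α = 0.7428.
Bypass flow = 0.7428×1250 = 928.54 kg/h.

928.5 kg/h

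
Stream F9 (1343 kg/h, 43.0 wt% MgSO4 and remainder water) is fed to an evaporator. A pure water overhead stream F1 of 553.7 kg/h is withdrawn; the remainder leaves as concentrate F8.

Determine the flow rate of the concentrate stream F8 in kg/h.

Concentrate = 1343 − 553.7 = 789.3 kg/h.

789.3 kg/h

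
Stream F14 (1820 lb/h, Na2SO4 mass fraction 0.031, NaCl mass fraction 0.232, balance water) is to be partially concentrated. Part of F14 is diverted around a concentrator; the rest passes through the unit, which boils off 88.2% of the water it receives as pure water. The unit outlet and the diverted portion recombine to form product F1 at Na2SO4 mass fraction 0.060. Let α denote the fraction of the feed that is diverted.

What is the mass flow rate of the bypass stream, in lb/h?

466.7 lb/h

All 1820×0.031 = 56.42 lb/h of Na2SO4 reaches F1, so F1 = 56.42/0.060 = 940.33 lb/h and vapour = 879.67 lb/h.
The evaporator receives (1−α)·1820 of feed at 0.737 water and removes 0.882 of that water:
0.882×0.737×(1−α)×1820 = 879.67
(1−α) = 879.67/1183.1 = 0.7436;  α = 0.2564.
Bypass flow = 0.2564×1820 = 466.74 lb/h.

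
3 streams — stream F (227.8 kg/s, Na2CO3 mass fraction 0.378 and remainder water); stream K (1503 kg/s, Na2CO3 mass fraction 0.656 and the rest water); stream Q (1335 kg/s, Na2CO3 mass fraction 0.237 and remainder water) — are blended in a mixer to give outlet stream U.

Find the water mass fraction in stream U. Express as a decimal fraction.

0.547

Total flow out = 227.8 + 1503 + 1335 = 3065.8 kg/s.
water in = 227.8×0.622 + 1503×0.344 + 1335×0.763 = 1677.3 kg/s.
water mass fraction in U = 1677.3/3065.8 = 0.547.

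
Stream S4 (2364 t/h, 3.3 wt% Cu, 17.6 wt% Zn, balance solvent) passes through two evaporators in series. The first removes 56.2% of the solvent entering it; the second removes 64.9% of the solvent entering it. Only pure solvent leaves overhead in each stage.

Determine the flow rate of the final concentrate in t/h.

781.6 t/h

solvent in feed = 2364×0.791 = 1869.9 t/h.
After stage 1: solvent left = (1−0.562)×1869.9 = 819.03; stream total = 1313.1 t/h.
After stage 2: solvent left = (1−0.649)×819.03 = 287.48; final concentrate = 781.55 t/h.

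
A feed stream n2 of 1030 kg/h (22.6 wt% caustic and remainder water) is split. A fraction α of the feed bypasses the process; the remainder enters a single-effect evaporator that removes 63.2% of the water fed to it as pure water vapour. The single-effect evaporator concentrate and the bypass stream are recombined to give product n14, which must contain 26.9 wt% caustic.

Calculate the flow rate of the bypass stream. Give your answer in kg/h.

All 1030×0.226 = 232.78 kg/h of caustic reaches n14, so n14 = 232.78/0.269 = 865.35 kg/h and vapour = 164.65 kg/h.
The evaporator receives (1−α)·1030 of feed at 0.774 water and removes 0.632 of that water:
0.632×0.774×(1−α)×1030 = 164.65
(1−α) = 164.65/503.84 = 0.3268;  α = 0.6732.
Bypass flow = 0.6732×1030 = 693.41 kg/h.

693.4 kg/h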